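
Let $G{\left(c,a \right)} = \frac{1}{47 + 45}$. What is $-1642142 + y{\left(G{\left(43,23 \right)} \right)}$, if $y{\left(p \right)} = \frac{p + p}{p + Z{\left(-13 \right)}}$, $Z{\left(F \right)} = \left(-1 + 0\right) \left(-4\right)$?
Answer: $- \frac{605950396}{369} \approx -1.6421 \cdot 10^{6}$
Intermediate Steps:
$Z{\left(F \right)} = 4$ ($Z{\left(F \right)} = \left(-1\right) \left(-4\right) = 4$)
$G{\left(c,a \right)} = \frac{1}{92}$
$y{\left(p \right)} = \frac{2 p}{4 + p}$ ($y{\left(p \right)} = \frac{p + p}{p + 4} = \frac{2 p}{4 + p}$)
$-1642142 + y{\left(G{\left(43,23 \right)} \right)} = -1642142 + 2 \cdot \frac{1}{92} \frac{1}{4 + \frac{1}{92}} = -1642142 + 2 \cdot \frac{1}{92} \frac{1}{\frac{369}{92}} = -1642142 + 2 \cdot \frac{1}{92} \cdot \frac{92}{369} = -1642142 + \frac{2}{369} = - \frac{605950396}{369}$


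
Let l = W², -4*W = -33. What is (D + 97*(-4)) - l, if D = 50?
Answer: -6497/16 ≈ -406.06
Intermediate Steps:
W = 33/4 (W = -¼*(-33) = 33/4 ≈ 8.2500)
l = 1089/16 (l = (33/4)² = 1089/16 ≈ 68.063)
(D + 97*(-4)) - l = (50 + 97*(-4)) - 1*1089/16 = (50 - 388) - 1089/16 = -338 - 1089/16 = -6497/16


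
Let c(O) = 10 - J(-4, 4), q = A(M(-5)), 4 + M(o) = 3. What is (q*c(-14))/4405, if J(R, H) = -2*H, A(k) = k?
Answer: -18/4405 ≈ -0.0040863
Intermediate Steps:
M(o) = -1 (M(o) = -4 + 3 = -1)
q = -1
c(O) = 18 (c(O) = 10 - (-2)*4 = 10 - 1*(-8) = 10 + 8 = 18)
(q*c(-14))/4405 = -1*18/4405 = -18*1/4405 = -18/4405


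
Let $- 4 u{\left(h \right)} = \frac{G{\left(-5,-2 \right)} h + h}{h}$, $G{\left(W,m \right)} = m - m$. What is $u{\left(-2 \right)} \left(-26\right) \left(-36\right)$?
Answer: $-234$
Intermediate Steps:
$G{\left(W,m \right)} = 0$
$u{\left(h \right)} = - \frac{1}{4}$ ($u{\left(h \right)} = - \frac{\left(0 h + h\right) \frac{1}{h}}{4} = - \frac{\left(0 + h\right) \frac{1}{h}}{4} = - \frac{h \frac{1}{h}}{4} = \left(- \frac{1}{4}\right) 1 = - \frac{1}{4}$)
$u{\left(-2 \right)} \left(-26\right) \left(-36\right) = \left(- \frac{1}{4}\right) \left(-26\right) \left(-36\right) = \frac{13}{2} \left(-36\right) = -234$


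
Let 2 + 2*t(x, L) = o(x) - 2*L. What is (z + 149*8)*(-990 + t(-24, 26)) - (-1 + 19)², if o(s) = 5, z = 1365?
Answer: -5188801/2 ≈ -2.5944e+6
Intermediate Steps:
t(x, L) = 3/2 - L (t(x, L) = -1 + (5 - 2*L)/2 = -1 + (5/2 - L) = 3/2 - L)
(z + 149*8)*(-990 + t(-24, 26)) - (-1 + 19)² = (1365 + 149*8)*(-990 + (3/2 - 1*26)) - (-1 + 19)² = (1365 + 1192)*(-990 + (3/2 - 26)) - 1*18² = 2557*(-990 - 49/2) - 1*324 = 2557*(-2029/2) - 324 = -5188153/2 - 324 = -5188801/2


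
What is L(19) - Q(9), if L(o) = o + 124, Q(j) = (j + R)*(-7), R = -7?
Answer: 157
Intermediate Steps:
Q(j) = 49 - 7*j (Q(j) = (j - 7)*(-7) = (-7 + j)*(-7) = 49 - 7*j)
L(o) = 124 + o
L(19) - Q(9) = (124 + 19) - (49 - 7*9) = 143 - (49 - 63) = 143 - 1*(-14) = 143 + 14 = 157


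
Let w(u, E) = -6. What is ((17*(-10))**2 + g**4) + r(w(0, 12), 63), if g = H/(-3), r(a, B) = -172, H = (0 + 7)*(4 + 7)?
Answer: 37480009/81 ≈ 4.6272e+5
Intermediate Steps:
H = 77 (H = 7*11 = 77)
g = -77/3 (g = 77/(-3) = 77*(-1/3) = -77/3 ≈ -25.667)
((17*(-10))**2 + g**4) + r(w(0, 12), 63) = ((17*(-10))**2 + (-77/3)**4) - 172 = ((-170)**2 + 35153041/81) - 172 = (28900 + 35153041/81) - 172 = 37493941/81 - 172 = 37480009/81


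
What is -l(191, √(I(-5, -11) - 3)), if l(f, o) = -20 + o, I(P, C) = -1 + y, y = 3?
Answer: 20 - I ≈ 20.0 - 1.0*I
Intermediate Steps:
I(P, C) = 2 (I(P, C) = -1 + 3 = 2)
-l(191, √(I(-5, -11) - 3)) = -(-20 + √(2 - 3)) = -(-20 + √(-1)) = -(-20 + I) = 20 - I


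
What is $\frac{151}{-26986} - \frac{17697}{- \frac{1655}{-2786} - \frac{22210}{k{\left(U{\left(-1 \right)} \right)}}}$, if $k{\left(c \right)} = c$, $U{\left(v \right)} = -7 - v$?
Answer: $- \frac{3996212908381}{835041156070} \approx -4.7856$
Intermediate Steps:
$\frac{151}{-26986} - \frac{17697}{- \frac{1655}{-2786} - \frac{22210}{k{\left(U{\left(-1 \right)} \right)}}} = \frac{151}{-26986} - \frac{17697}{- \frac{1655}{-2786} - \frac{22210}{-7 - -1}} = 151 \left(- \frac{1}{26986}\right) - \frac{17697}{\left(-1655\right) \left(- \frac{1}{2786}\right) - \frac{22210}{-7 + 1}} = - \frac{151}{26986} - \frac{17697}{\frac{1655}{2786} - \frac{22210}{-6}} = - \frac{151}{26986} - \frac{17697}{\frac{1655}{2786} - - \frac{11105}{3}} = - \frac{151}{26986} - \frac{17697}{\frac{1655}{2786} + \frac{11105}{3}} = - \frac{151}{26986} - \frac{17697}{\frac{30943495}{8358}} = - \frac{151}{26986} - \frac{147911526}{30943495} = - \frac{3996212908381}{835041156070}$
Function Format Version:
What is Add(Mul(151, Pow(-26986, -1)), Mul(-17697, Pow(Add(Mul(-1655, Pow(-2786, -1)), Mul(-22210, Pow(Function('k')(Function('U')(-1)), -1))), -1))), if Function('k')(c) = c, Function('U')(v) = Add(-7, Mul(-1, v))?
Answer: Rational(-3996212908381, 835041156070) ≈ -4.7856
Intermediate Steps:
Add(Mul(151, Pow(-26986, -1)), Mul(-17697, Pow(Add(Mul(-1655, Pow(-2786, -1)), Mul(-22210, Pow(Function('k')(Function('U')(-1)), -1))), -1))) = Add(Mul(151, Pow(-26986, -1)), Mul(-17697, Pow(Add(Mul(-1655, Pow(-2786, -1)), Mul(-22210, Pow(Add(-7, Mul(-1, -1)), -1))), -1))) = Add(Mul(151, Rational(-1, 26986)), Mul(-17697, Pow(Add(Mul(-1655, Rational(-1, 2786)), Mul(-22210, Pow(Add(-7, 1), -1))), -1))) = Add(Rational(-151, 26986), Mul(-17697, Pow(Add(Rational(1655, 2786), Mul(-22210, Pow(-6, -1))), -1))) = Add(Rational(-151, 26986), Mul(-17697, Pow(Add(Rational(1655, 2786), Mul(-22210, Rational(-1, 6))), -1))) = Add(Rational(-151, 26986), Mul(-17697, Pow(Add(Rational(1655, 2786), Rational(11105, 3)), -1))) = Add(Rational(-151, 26986), Mul(-17697, Pow(Rational(30943495, 8358), -1))) = Add(Rational(-151, 26986), Mul(-17697, Rational(8358, 30943495))) = Add(Rational(-151, 26986), Rational(-147911526, 30943495)) = Rational(-3996212908381, 835041156070)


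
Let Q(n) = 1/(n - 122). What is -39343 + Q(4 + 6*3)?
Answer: -3934301/100 ≈ -39343.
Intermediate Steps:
Q(n) = 1/(-122 + n)
-39343 + Q(4 + 6*3) = -39343 + 1/(-122 + (4 + 6*3)) = -39343 + 1/(-122 + (4 + 18)) = -39343 + 1/(-122 + 22) = -39343 + 1/(-100) = -39343 - 1/100 = -3934301/100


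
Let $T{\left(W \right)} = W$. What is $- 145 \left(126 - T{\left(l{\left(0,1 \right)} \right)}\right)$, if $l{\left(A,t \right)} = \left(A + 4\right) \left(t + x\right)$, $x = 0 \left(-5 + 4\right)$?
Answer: $-17690$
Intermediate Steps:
$x = 0$ ($x = 0 \left(-1\right) = 0$)
$l{\left(A,t \right)} = t \left(4 + A\right)$ ($l{\left(A,t \right)} = \left(A + 4\right) \left(t + 0\right) = \left(4 + A\right) t = t \left(4 + A\right)$)
$- 145 \left(126 - T{\left(l{\left(0,1 \right)} \right)}\right) = - 145 \left(126 - 1 \left(4 + 0\right)\right) = - 145 \left(126 - 1 \cdot 4\right) = - 145 \left(126 - 4\right) = \left(-145\right) 122 = -17690$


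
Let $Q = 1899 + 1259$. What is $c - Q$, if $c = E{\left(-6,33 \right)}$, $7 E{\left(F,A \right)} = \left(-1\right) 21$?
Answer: $-3161$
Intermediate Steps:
$E{\left(F,A \right)} = -3$ ($E{\left(F,A \right)} = \frac{\left(-1\right) 21}{7} = \frac{1}{7} \left(-21\right) = -3$)
$c = -3$
$Q = 3158$
$c - Q = -3 - 3158 = -3161$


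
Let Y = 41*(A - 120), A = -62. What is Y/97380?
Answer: -3731/48690 ≈ -0.076628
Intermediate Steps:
Y = -7462 (Y = 41*(-62 - 120) = 41*(-182) = -7462)
Y/97380 = -7462/97380 = -7462*1/97380 = -3731/48690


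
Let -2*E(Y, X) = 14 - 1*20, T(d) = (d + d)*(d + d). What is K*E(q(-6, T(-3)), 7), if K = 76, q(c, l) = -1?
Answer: 228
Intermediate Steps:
T(d) = 4*d² (T(d) = (2*d)*(2*d) = 4*d²)
E(Y, X) = 3 (E(Y, X) = -(14 - 1*20)/2 = -(14 - 20)/2 = -½*(-6) = 3)
K*E(q(-6, T(-3)), 7) = 76*3 = 228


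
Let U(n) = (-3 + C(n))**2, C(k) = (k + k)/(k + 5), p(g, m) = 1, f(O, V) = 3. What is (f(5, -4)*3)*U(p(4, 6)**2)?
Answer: 64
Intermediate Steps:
C(k) = 2*k/(5 + k) (C(k) = (2*k)/(5 + k) = 2*k/(5 + k))
U(n) = (-3 + 2*n/(5 + n))**2
(f(5, -4)*3)*U(p(4, 6)**2) = (3*3)*((15 + 1**2)**2/(5 + 1**2)**2) = 9*((15 + 1)**2/(5 + 1)**2) = 9*(16**2/6**2) = 9*((1/36)*256) = 9*(64/9) = 64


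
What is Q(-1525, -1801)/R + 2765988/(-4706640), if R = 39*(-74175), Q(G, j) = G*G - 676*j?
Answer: -45699296531/25213862700 ≈ -1.8125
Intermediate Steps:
Q(G, j) = G² - 676*j
R = -2892825
Q(-1525, -1801)/R + 2765988/(-4706640) = ((-1525)² - 676*(-1801))/(-2892825) + 2765988/(-4706640) = (2325625 + 1217476)*(-1/2892825) + 2765988*(-1/4706640) = 3543101*(-1/2892825) - 25611/43580 = -3543101/2892825 - 25611/43580 = -45699296531/25213862700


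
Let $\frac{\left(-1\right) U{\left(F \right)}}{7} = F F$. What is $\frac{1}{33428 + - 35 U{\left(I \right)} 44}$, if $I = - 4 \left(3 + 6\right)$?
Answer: $\frac{1}{14004308} \approx 7.1407 \cdot 10^{-8}$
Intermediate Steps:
$I = -36$ ($I = \left(-4\right) 9 = -36$)
$U{\left(F \right)} = - 7 F^{2}$ ($U{\left(F \right)} = - 7 F F = - 7 F^{2}$)
$\frac{1}{33428 + - 35 U{\left(I \right)} 44} = \frac{1}{33428 + - 35 \left(- 7 \left(-36\right)^{2}\right) 44} = \frac{1}{33428 + - 35 \left(\left(-7\right) 1296\right) 44} = \frac{1}{33428 + \left(-35\right) \left(-9072\right) 44} = \frac{1}{33428 + 317520 \cdot 44} = \frac{1}{33428 + 13970880} = \frac{1}{14004308}$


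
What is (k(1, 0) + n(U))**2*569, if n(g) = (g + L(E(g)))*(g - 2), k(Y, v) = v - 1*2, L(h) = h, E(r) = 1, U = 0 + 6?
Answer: 384644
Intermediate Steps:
U = 6
k(Y, v) = -2 + v (k(Y, v) = v - 2 = -2 + v)
n(g) = (1 + g)*(-2 + g) (n(g) = (g + 1)*(g - 2) = (1 + g)*(-2 + g))
(k(1, 0) + n(U))**2*569 = ((-2 + 0) + (-2 + 6**2 - 1*6))**2*569 = (-2 + (-2 + 36 - 6))**2*569 = (-2 + 28)**2*569 = 26**2*569 = 676*569 = 384644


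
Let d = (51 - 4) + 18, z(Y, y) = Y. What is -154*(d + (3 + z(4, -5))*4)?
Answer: -14322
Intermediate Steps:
d = 65 (d = 47 + 18 = 65)
-154*(d + (3 + z(4, -5))*4) = -154*(65 + (3 + 4)*4) = -154*(65 + 7*4) = -154*(65 + 28) = -154*93 = -14322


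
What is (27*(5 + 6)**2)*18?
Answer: 58806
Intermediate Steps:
(27*(5 + 6)**2)*18 = (27*11**2)*18 = (27*121)*18 = 3267*18 = 58806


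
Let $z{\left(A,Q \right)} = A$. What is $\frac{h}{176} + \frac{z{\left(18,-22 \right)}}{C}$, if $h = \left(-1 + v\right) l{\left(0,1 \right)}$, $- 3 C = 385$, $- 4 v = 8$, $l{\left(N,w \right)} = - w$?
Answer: $- \frac{69}{560} \approx -0.12321$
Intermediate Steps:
$v = -2$ ($v = \left(- \frac{1}{4}\right) 8 = -2$)
$C = - \frac{385}{3}$ ($C = \left(- \frac{1}{3}\right) 385 = - \frac{385}{3} \approx -128.33$)
$h = 3$ ($h = \left(-1 - 2\right) \left(\left(-1\right) 1\right) = \left(-3\right) \left(-1\right) = 3$)
$\frac{h}{176} + \frac{z{\left(18,-22 \right)}}{C} = \frac{3}{176} + \frac{18}{- \frac{385}{3}} = 3 \cdot \frac{1}{176} + 18 \left(- \frac{3}{385}\right) = \frac{3}{176} - \frac{54}{385} = - \frac{69}{560}$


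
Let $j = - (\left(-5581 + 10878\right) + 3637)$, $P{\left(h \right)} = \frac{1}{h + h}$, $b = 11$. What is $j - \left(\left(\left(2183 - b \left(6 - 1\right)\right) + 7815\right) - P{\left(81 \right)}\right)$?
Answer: $- \frac{3058073}{162} \approx -18877.0$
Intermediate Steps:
$P{\left(h \right)} = \frac{1}{2 h}$
$j = -8934$ ($j = - (5297 + 3637) = \left(-1\right) 8934 = -8934$)
$j - \left(\left(\left(2183 - b \left(6 - 1\right)\right) + 7815\right) - P{\left(81 \right)}\right) = -8934 - \left(\left(\left(2183 - 11 \left(6 - 1\right)\right) + 7815\right) - \frac{1}{2 \cdot 81}\right) = -8934 - \left(\left(\left(2183 - 11 \cdot 5\right) + 7815\right) - \frac{1}{2} \cdot \frac{1}{81}\right) = -8934 - \left(\left(\left(2183 - 55\right) + 7815\right) - \frac{1}{162}\right) = -8934 - \left(\left(2128 + 7815\right) - \frac{1}{162}\right) = -8934 - \left(9943 - \frac{1}{162}\right) = -8934 - \frac{1610765}{162} = - \frac{3058073}{162}$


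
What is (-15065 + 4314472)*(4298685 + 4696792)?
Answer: 38675216782139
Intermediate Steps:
(-15065 + 4314472)*(4298685 + 4696792) = 4299407*8995477 = 38675216782139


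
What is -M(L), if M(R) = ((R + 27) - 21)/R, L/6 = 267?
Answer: -268/267 ≈ -1.0037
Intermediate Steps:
L = 1602 (L = 6*267 = 1602)
M(R) = (6 + R)/R (M(R) = ((27 + R) - 21)/R = (6 + R)/R)
-M(L) = -(6 + 1602)/1602 = -1608/1602 = -1*268/267 = -268/267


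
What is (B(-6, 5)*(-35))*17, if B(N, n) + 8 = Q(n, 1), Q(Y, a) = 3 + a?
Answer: 2380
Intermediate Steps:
B(N, n) = -4 (B(N, n) = -8 + (3 + 1) = -8 + 4 = -4)
(B(-6, 5)*(-35))*17 = -4*(-35)*17 = 140*17 = 2380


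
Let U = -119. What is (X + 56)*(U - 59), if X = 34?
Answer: -16020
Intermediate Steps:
(X + 56)*(U - 59) = (34 + 56)*(-119 - 59) = 90*(-178) = -16020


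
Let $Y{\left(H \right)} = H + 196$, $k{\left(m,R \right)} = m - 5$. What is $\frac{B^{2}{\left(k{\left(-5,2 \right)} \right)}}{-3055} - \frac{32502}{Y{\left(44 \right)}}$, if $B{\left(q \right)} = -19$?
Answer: $- \frac{662535}{4888} \approx -135.54$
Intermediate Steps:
$k{\left(m,R \right)} = -5 + m$
$Y{\left(H \right)} = 196 + H$
$\frac{B^{2}{\left(k{\left(-5,2 \right)} \right)}}{-3055} - \frac{32502}{Y{\left(44 \right)}} = \frac{\left(-19\right)^{2}}{-3055} - \frac{32502}{196 + 44} = 361 \left(- \frac{1}{3055}\right) - \frac{32502}{240} = - \frac{361}{3055} - \frac{5417}{40} = - \frac{662535}{4888}$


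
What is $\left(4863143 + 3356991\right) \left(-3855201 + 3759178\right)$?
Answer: $-789321927082$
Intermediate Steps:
$\left(4863143 + 3356991\right) \left(-3855201 + 3759178\right) = 8220134 \left(-96023\right) = -789321927082$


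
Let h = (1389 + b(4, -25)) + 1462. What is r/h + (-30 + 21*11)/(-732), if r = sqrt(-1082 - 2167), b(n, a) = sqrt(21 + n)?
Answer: -67/244 + 19*I/952 ≈ -0.27459 + 0.019958*I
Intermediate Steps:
h = 2856 (h = (1389 + sqrt(21 + 4)) + 1462 = (1389 + sqrt(25)) + 1462 = (1389 + 5) + 1462 = 1394 + 1462 = 2856)
r = 57*I (r = sqrt(-3249) = 57*I ≈ 57.0*I)
r/h + (-30 + 21*11)/(-732) = (57*I)/2856 + (-30 + 21*11)/(-732) = (57*I)*(1/2856) + (-30 + 231)*(-1/732) = 19*I/952 + 201*(-1/732) = 19*I/952 - 67/244 = -67/244 + 19*I/952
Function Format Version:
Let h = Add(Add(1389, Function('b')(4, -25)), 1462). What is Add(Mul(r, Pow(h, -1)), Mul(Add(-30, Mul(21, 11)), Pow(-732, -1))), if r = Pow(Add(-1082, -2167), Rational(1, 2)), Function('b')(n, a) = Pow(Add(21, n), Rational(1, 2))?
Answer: Add(Rational(-67, 244), Mul(Rational(19, 952), I)) ≈ Add(-0.27459, Mul(0.019958, I))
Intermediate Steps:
h = 2856 (h = Add(Add(1389, Pow(Add(21, 4), Rational(1, 2))), 1462) = Add(Add(1389, Pow(25, Rational(1, 2))), 1462) = Add(Add(1389, 5), 1462) = Add(1394, 1462) = 2856)
r = Mul(57, I) (r = Pow(-3249, Rational(1, 2)) = Mul(57, I) ≈ Mul(57.000, I))
Add(Mul(r, Pow(h, -1)), Mul(Add(-30, Mul(21, 11)), Pow(-732, -1))) = Add(Mul(Mul(57, I), Pow(2856, -1)), Mul(Add(-30, Mul(21, 11)), Pow(-732, -1))) = Add(Mul(Mul(57, I), Rational(1, 2856)), Mul(Add(-30, 231), Rational(-1, 732))) = Add(Mul(Rational(19, 952), I), Mul(201, Rational(-1, 732))) = Add(Mul(Rational(19, 952), I), Rational(-67, 244)) = Add(Rational(-67, 244), Mul(Rational(19, 952), I))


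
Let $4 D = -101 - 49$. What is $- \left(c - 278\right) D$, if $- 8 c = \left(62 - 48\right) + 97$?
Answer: $- \frac{175125}{16} \approx -10945.0$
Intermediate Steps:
$D = - \frac{75}{2}$ ($D = \frac{-101 - 49}{4} = \frac{1}{4} \left(-150\right) = - \frac{75}{2} \approx -37.5$)
$c = - \frac{111}{8}$ ($c = - \frac{\left(62 - 48\right) + 97}{8} = - \frac{14 + 97}{8} = \left(- \frac{1}{8}\right) 111 = - \frac{111}{8} \approx -13.875$)
$- \left(c - 278\right) D = - \frac{\left(- \frac{111}{8} - 278\right) \left(-75\right)}{2} = - \frac{\left(-2335\right) \left(-75\right)}{8 \cdot 2} = \left(-1\right) \frac{175125}{16} = - \frac{175125}{16}$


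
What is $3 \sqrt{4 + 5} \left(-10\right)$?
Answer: $-90$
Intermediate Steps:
$3 \sqrt{4 + 5} \left(-10\right) = 3 \sqrt{9} \left(-10\right) = 3 \cdot 3 \left(-10\right) = 9 \left(-10\right) = -90$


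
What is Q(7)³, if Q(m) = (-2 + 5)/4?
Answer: 27/64 ≈ 0.42188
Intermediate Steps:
Q(m) = ¾ (Q(m) = 3*(¼) = ¾)
Q(7)³ = (¾)³ = 27/64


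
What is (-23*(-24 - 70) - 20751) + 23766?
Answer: 5177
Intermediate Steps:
(-23*(-24 - 70) - 20751) + 23766 = (-23*(-94) - 20751) + 23766 = (2162 - 20751) + 23766 = -18589 + 23766 = 5177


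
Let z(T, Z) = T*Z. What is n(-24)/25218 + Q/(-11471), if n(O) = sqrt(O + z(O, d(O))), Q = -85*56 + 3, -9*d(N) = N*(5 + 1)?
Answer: 4757/11471 + I*sqrt(102)/12609 ≈ 0.4147 + 0.00080098*I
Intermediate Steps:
d(N) = -2*N/3 (d(N) = -N*(5 + 1)/9 = -N*6/9 = -2*N/3)
Q = -4757 (Q = -4760 + 3 = -4757)
n(O) = sqrt(O - 2*O**2/3) (n(O) = sqrt(O + O*(-2*O/3)) = sqrt(O - 2*O**2/3))
n(-24)/25218 + Q/(-11471) = (sqrt(3)*sqrt(-24*(3 - 2*(-24)))/3)/25218 - 4757/(-11471) = (sqrt(3)*sqrt(-24*(3 + 48))/3)*(1/25218) - 4757*(-1/11471) = (sqrt(3)*sqrt(-24*51)/3)*(1/25218) + 4757/11471 = (sqrt(3)*sqrt(-1224)/3)*(1/25218) + 4757/11471 = (sqrt(3)*(6*I*sqrt(34))/3)*(1/25218) + 4757/11471 = (2*I*sqrt(102))*(1/25218) + 4757/11471 = I*sqrt(102)/12609 + 4757/11471 = 4757/11471 + I*sqrt(102)/12609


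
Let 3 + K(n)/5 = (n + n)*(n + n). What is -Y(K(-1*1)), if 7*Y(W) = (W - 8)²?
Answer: -9/7 ≈ -1.2857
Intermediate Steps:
K(n) = -15 + 20*n² (K(n) = -15 + 5*((n + n)*(n + n)) = -15 + 5*((2*n)*(2*n)) = -15 + 5*(4*n²) = -15 + 20*n²)
Y(W) = (-8 + W)²/7 (Y(W) = (W - 8)²/7 = (-8 + W)²/7)
-Y(K(-1*1)) = -(-8 + (-15 + 20*(-1*1)²))²/7 = -(-8 + (-15 + 20*(-1)²))²/7 = -(-8 + (-15 + 20*1))²/7 = -(-8 + (-15 + 20))²/7 = -(-8 + 5)²/7 = -(-3)²/7 = -9/7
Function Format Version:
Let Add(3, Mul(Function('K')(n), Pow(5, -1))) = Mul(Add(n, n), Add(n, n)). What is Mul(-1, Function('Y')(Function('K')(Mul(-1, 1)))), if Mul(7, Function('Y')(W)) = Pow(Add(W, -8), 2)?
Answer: Rational(-9, 7) ≈ -1.2857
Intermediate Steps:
Function('K')(n) = Add(-15, Mul(20, Pow(n, 2))) (Function('K')(n) = Add(-15, Mul(5, Mul(Add(n, n), Add(n, n)))) = Add(-15, Mul(5, Mul(Mul(2, n), Mul(2, n)))) = Add(-15, Mul(5, Mul(4, Pow(n, 2)))) = Add(-15, Mul(20, Pow(n, 2))))
Function('Y')(W) = Mul(Rational(1, 7), Pow(Add(-8, W), 2)) (Function('Y')(W) = Mul(Rational(1, 7), Pow(Add(W, -8), 2)) = Mul(Rational(1, 7), Pow(Add(-8, W), 2)))
Mul(-1, Function('Y')(Function('K')(Mul(-1, 1)))) = Mul(-1, Mul(Rational(1, 7), Pow(Add(-8, Add(-15, Mul(20, Pow(Mul(-1, 1), 2)))), 2))) = Mul(-1, Mul(Rational(1, 7), Pow(Add(-8, Add(-15, Mul(20, Pow(-1, 2)))), 2))) = Mul(-1, Mul(Rational(1, 7), Pow(Add(-8, Add(-15, Mul(20, 1))), 2))) = Mul(-1, Mul(Rational(1, 7), Pow(Add(-8, Add(-15, 20)), 2))) = Mul(-1, Mul(Rational(1, 7), Pow(Add(-8, 5), 2))) = Mul(-1, Mul(Rational(1, 7), Pow(-3, 2))) = Mul(-1, Mul(Rational(1, 7), 9)) = Mul(-1, Rational(9, 7)) = Rational(-9, 7)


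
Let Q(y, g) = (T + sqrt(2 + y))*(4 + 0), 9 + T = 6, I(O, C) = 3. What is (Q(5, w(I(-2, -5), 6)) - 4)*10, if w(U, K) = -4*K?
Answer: -160 + 40*sqrt(7) ≈ -54.170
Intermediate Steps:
T = -3 (T = -9 + 6 = -3)
Q(y, g) = -12 + 4*sqrt(2 + y) (Q(y, g) = (-3 + sqrt(2 + y))*(4 + 0) = (-3 + sqrt(2 + y))*4 = -12 + 4*sqrt(2 + y))
(Q(5, w(I(-2, -5), 6)) - 4)*10 = ((-12 + 4*sqrt(2 + 5)) - 4)*10 = ((-12 + 4*sqrt(7)) - 4)*10 = (-16 + 4*sqrt(7))*10 = -160 + 40*sqrt(7)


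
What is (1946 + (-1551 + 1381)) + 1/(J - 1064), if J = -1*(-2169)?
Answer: 1962481/1105 ≈ 1776.0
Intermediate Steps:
J = 2169
(1946 + (-1551 + 1381)) + 1/(J - 1064) = (1946 + (-1551 + 1381)) + 1/(2169 - 1064) = (1946 - 170) + 1/1105 = 1776 + 1/1105 = 1962481/1105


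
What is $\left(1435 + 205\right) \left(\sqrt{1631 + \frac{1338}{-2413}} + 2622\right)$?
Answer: $4300080 + \frac{1640 \sqrt{9493381445}}{2413} \approx 4.3663 \cdot 10^{6}$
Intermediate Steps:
$\left(1435 + 205\right) \left(\sqrt{1631 + \frac{1338}{-2413}} + 2622\right) = 1640 \left(\sqrt{1631 + 1338 \left(- \frac{1}{2413}\right)} + 2622\right) = 1640 \left(\sqrt{1631 - \frac{1338}{2413}} + 2622\right) = 1640 \left(\sqrt{\frac{3934265}{2413}} + 2622\right) = 1640 \left(\frac{\sqrt{9493381445}}{2413} + 2622\right) = 1640 \left(2622 + \frac{\sqrt{9493381445}}{2413}\right) = 4300080 + \frac{1640 \sqrt{9493381445}}{2413}$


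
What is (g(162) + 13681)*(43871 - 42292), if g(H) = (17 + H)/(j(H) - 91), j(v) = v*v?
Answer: 564965208388/26153 ≈ 2.1602e+7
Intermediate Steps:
j(v) = v²
g(H) = (17 + H)/(-91 + H²) (g(H) = (17 + H)/(H² - 91) = (17 + H)/(-91 + H²))
(g(162) + 13681)*(43871 - 42292) = ((17 + 162)/(-91 + 162²) + 13681)*(43871 - 42292) = (179/(-91 + 26244) + 13681)*1579 = (179/26153 + 13681)*1579 = (357799372/26153)*1579 = 564965208388/26153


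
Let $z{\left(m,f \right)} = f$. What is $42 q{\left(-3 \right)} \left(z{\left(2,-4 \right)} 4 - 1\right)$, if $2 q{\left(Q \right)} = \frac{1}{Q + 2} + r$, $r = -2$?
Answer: $1071$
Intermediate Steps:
$q{\left(Q \right)} = -1 + \frac{1}{2 \left(2 + Q\right)}$ ($q{\left(Q \right)} = \frac{\frac{1}{Q + 2} - 2}{2} = \frac{\frac{1}{2 + Q} - 2}{2} = \frac{-2 + \frac{1}{2 + Q}}{2} = -1 + \frac{1}{2 \left(2 + Q\right)}$)
$42 q{\left(-3 \right)} \left(z{\left(2,-4 \right)} 4 - 1\right) = 42 \frac{- \frac{3}{2} - -3}{2 - 3} \left(\left(-4\right) 4 - 1\right) = 42 \frac{- \frac{3}{2} + 3}{-1} \left(-16 - 1\right) = 42 \left(\left(-1\right) \frac{3}{2}\right) \left(-17\right) = 42 \left(- \frac{3}{2}\right) \left(-17\right) = \left(-63\right) \left(-17\right) = 1071$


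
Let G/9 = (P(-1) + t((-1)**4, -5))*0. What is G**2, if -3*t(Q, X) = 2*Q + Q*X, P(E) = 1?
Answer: 0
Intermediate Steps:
t(Q, X) = -2*Q/3 - Q*X/3 (t(Q, X) = -(2*Q + Q*X)/3 = -2*Q/3 - Q*X/3)
G = 0 (G = 9*((1 - 1/3*(-1)**4*(2 - 5))*0) = 9*((1 - 1/3*1*(-3))*0) = 9*((1 + 1)*0) = 9*(2*0) = 9*0 = 0)
G**2 = 0**2 = 0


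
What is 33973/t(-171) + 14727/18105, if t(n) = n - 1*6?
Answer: -204158162/1068195 ≈ -191.12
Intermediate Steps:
t(n) = -6 + n (t(n) = n - 6 = -6 + n)
33973/t(-171) + 14727/18105 = 33973/(-6 - 171) + 14727/18105 = 33973/(-177) + 14727*(1/18105) = 33973*(-1/177) + 4909/6035 = -33973/177 + 4909/6035 = -204158162/1068195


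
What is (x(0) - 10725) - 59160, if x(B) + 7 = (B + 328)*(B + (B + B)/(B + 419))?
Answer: -69892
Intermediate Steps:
x(B) = -7 + (328 + B)*(B + 2*B/(419 + B)) (x(B) = -7 + (B + 328)*(B + (B + B)/(B + 419)) = -7 + (328 + B)*(B + (2*B)/(419 + B)) = -7 + (328 + B)*(B + 2*B/(419 + B)))
(x(0) - 10725) - 59160 = ((-2933 + 0**3 + 749*0**2 + 138081*0)/(419 + 0) - 10725) - 59160 = ((-2933 + 0 + 749*0 + 0)/419 - 10725) - 59160 = ((-2933 + 0 + 0 + 0)/419 - 10725) - 59160 = ((1/419)*(-2933) - 10725) - 59160 = (-7 - 10725) - 59160 = -10732 - 59160 = -69892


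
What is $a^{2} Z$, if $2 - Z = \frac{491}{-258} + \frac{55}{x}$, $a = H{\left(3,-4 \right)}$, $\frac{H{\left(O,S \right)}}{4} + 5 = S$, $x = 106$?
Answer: $\frac{9995616}{2279} \approx 4386.0$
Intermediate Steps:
$H{\left(O,S \right)} = -20 + 4 S$
$a = -36$ ($a = -20 + 4 \left(-4\right) = -20 - 16 = -36$)
$Z = \frac{23138}{6837}$ ($Z = 2 - \left(\frac{491}{-258} + \frac{55}{106}\right) = 2 - \left(491 \left(- \frac{1}{258}\right) + 55 \cdot \frac{1}{106}\right) = 2 - \left(- \frac{491}{258} + \frac{55}{106}\right) = 2 - - \frac{9464}{6837} = 2 + \frac{9464}{6837} = \frac{23138}{6837} \approx 3.3842$)
$a^{2} Z = \left(-36\right)^{2} \cdot \frac{23138}{6837} = 1296 \cdot \frac{23138}{6837} = \frac{9995616}{2279}$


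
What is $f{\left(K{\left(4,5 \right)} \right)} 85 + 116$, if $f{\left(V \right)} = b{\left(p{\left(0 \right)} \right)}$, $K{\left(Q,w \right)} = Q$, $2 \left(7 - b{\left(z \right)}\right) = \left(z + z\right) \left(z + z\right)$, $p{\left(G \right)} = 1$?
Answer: $541$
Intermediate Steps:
$b{\left(z \right)} = 7 - 2 z^{2}$ ($b{\left(z \right)} = 7 - \frac{\left(z + z\right) \left(z + z\right)}{2} = 7 - \frac{2 z 2 z}{2} = 7 - \frac{4 z^{2}}{2} = 7 - 2 z^{2}$)
$f{\left(V \right)} = 5$ ($f{\left(V \right)} = 7 - 2 \cdot 1^{2} = 7 - 2 = 5$)
$f{\left(K{\left(4,5 \right)} \right)} 85 + 116 = 5 \cdot 85 + 116 = 425 + 116 = 541$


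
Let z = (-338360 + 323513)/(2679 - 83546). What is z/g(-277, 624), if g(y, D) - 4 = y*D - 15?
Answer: -14847/13978588753 ≈ -1.0621e-6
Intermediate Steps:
g(y, D) = -11 + D*y (g(y, D) = 4 + (y*D - 15) = 4 + (D*y - 15) = 4 + (-15 + D*y) = -11 + D*y)
z = 14847/80867 (z = -14847/(-80867) = -14847*(-1/80867) = 14847/80867 ≈ 0.18360)
z/g(-277, 624) = 14847/(80867*(-11 + 624*(-277))) = 14847/(80867*(-11 - 172848)) = (14847/80867)/(-172859) = (14847/80867)*(-1/172859) = -14847/13978588753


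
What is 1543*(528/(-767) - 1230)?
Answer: -1456496334/767 ≈ -1.8990e+6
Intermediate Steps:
1543*(528/(-767) - 1230) = 1543*(528*(-1/767) - 1230) = 1543*(-528/767 - 1230) = 1543*(-943938/767) = -1456496334/767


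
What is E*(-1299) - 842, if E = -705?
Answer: 914953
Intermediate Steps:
E*(-1299) - 842 = -705*(-1299) - 842 = 915795 - 842 = 914953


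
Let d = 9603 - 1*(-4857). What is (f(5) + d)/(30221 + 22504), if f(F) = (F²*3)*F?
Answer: 989/3515 ≈ 0.28137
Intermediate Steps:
f(F) = 3*F³ (f(F) = (3*F²)*F = 3*F³)
d = 14460 (d = 9603 + 4857 = 14460)
(f(5) + d)/(30221 + 22504) = (3*5³ + 14460)/(30221 + 22504) = (3*125 + 14460)/52725 = (375 + 14460)*(1/52725) = 14835*(1/52725) = 989/3515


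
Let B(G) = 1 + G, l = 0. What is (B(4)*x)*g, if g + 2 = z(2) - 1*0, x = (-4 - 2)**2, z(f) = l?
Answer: -360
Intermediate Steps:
z(f) = 0
x = 36 (x = (-6)**2 = 36)
g = -2 (g = -2 + (0 - 1*0) = -2 + (0 + 0) = -2 + 0 = -2)
(B(4)*x)*g = ((1 + 4)*36)*(-2) = (5*36)*(-2) = 180*(-2) = -360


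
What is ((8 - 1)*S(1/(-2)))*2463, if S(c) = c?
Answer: -17241/2 ≈ -8620.5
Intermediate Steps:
((8 - 1)*S(1/(-2)))*2463 = ((8 - 1)/(-2))*2463 = (7*(-1/2))*2463 = -7/2*2463 = -17241/2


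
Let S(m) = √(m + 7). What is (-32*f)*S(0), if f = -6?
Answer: 192*√7 ≈ 507.98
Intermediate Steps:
S(m) = √(7 + m)
(-32*f)*S(0) = (-32*(-6))*√(7 + 0) = 192*√7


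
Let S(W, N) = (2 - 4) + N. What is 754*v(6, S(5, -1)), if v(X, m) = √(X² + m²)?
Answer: 2262*√5 ≈ 5058.0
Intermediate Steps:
S(W, N) = -2 + N
754*v(6, S(5, -1)) = 754*√(6² + (-2 - 1)²) = 754*√(36 + (-3)²) = 754*√(36 + 9) = 754*√45 = 754*(3*√5) = 2262*√5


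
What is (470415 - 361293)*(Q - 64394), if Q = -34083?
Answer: -10746007194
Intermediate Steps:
(470415 - 361293)*(Q - 64394) = (470415 - 361293)*(-34083 - 64394) = 109122*(-98477) = -10746007194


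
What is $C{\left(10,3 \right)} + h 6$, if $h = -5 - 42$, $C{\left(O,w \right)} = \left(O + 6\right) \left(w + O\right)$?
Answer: $-74$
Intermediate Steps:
$C{\left(O,w \right)} = \left(6 + O\right) \left(O + w\right)$
$h = -47$ ($h = -5 - 42 = -47$)
$C{\left(10,3 \right)} + h 6 = \left(10^{2} + 6 \cdot 10 + 6 \cdot 3 + 10 \cdot 3\right) - 282 = \left(100 + 60 + 18 + 30\right) - 282 = 208 - 282 = -74$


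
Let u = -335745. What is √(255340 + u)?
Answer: I*√80405 ≈ 283.56*I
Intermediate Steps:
√(255340 + u) = √(255340 - 335745) = √(-80405) = I*√80405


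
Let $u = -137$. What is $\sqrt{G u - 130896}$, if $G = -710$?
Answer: $i \sqrt{33626} \approx 183.37 i$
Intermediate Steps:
$\sqrt{G u - 130896} = \sqrt{\left(-710\right) \left(-137\right) - 130896} = \sqrt{97270 - 130896} = \sqrt{-33626} = i \sqrt{33626}$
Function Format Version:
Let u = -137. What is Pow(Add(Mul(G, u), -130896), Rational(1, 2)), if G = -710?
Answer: Mul(I, Pow(33626, Rational(1, 2))) ≈ Mul(183.37, I)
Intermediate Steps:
Pow(Add(Mul(G, u), -130896), Rational(1, 2)) = Pow(Add(Mul(-710, -137), -130896), Rational(1, 2)) = Pow(Add(97270, -130896), Rational(1, 2)) = Pow(-33626, Rational(1, 2)) = Mul(I, Pow(33626, Rational(1, 2)))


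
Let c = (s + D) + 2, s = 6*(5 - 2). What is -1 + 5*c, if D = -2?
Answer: 89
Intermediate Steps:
s = 18 (s = 6*3 = 18)
c = 18 (c = (18 - 2) + 2 = 16 + 2 = 18)
-1 + 5*c = -1 + 5*18 = -1 + 90 = 89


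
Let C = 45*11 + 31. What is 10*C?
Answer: 5260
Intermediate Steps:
C = 526 (C = 495 + 31 = 526)
10*C = 10*526 = 5260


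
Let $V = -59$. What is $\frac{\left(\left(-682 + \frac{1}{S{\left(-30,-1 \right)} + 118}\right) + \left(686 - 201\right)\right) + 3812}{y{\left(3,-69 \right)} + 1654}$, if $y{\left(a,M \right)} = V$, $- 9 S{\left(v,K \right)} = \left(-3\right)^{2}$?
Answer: $\frac{422956}{186615} \approx 2.2665$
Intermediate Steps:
$S{\left(v,K \right)} = -1$ ($S{\left(v,K \right)} = - \frac{\left(-3\right)^{2}}{9} = \left(- \frac{1}{9}\right) 9 = -1$)
$y{\left(a,M \right)} = -59$
$\frac{\left(\left(-682 + \frac{1}{S{\left(-30,-1 \right)} + 118}\right) + \left(686 - 201\right)\right) + 3812}{y{\left(3,-69 \right)} + 1654} = \frac{\left(\left(-682 + \frac{1}{-1 + 118}\right) + \left(686 - 201\right)\right) + 3812}{-59 + 1654} = \frac{\left(\left(-682 + \frac{1}{117}\right) + 485\right) + 3812}{1595} = \left(\left(\left(-682 + \frac{1}{117}\right) + 485\right) + 3812\right) \frac{1}{1595} = \left(\left(- \frac{79793}{117} + 485\right) + 3812\right) \frac{1}{1595} = \left(- \frac{23048}{117} + 3812\right) \frac{1}{1595} = \frac{422956}{117} \cdot \frac{1}{1595} = \frac{422956}{186615}$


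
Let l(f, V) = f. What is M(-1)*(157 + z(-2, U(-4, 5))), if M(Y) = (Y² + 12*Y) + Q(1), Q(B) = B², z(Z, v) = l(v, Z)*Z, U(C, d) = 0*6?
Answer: -1570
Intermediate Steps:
U(C, d) = 0
z(Z, v) = Z*v (z(Z, v) = v*Z = Z*v)
M(Y) = 1 + Y² + 12*Y (M(Y) = (Y² + 12*Y) + 1² = (Y² + 12*Y) + 1 = 1 + Y² + 12*Y)
M(-1)*(157 + z(-2, U(-4, 5))) = (1 + (-1)² + 12*(-1))*(157 - 2*0) = (1 + 1 - 12)*(157 + 0) = -10*157 = -1570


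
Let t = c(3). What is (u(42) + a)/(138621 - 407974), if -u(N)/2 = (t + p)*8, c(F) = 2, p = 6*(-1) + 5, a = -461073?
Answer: 461089/269353 ≈ 1.7118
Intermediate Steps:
p = -1 (p = -6 + 5 = -1)
t = 2
u(N) = -16 (u(N) = -2*(2 - 1)*8 = -2*8 = -16)
(u(42) + a)/(138621 - 407974) = (-16 - 461073)/(138621 - 407974) = -461089/(-269353) = -461089*(-1/269353) = 461089/269353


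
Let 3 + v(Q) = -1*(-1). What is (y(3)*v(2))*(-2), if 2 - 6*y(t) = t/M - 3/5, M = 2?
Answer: 11/15 ≈ 0.73333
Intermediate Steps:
y(t) = 13/30 - t/12 (y(t) = ⅓ - (t/2 - 3/5)/6 = ⅓ - (t*(½) - 3*⅕)/6 = ⅓ - (t/2 - ⅗)/6 = ⅓ - (-⅗ + t/2)/6 = ⅓ + (⅒ - t/12) = 13/30 - t/12)
v(Q) = -2 (v(Q) = -3 - 1*(-1) = -3 + 1 = -2)
(y(3)*v(2))*(-2) = ((13/30 - 1/12*3)*(-2))*(-2) = ((13/30 - ¼)*(-2))*(-2) = ((11/60)*(-2))*(-2) = -11/30*(-2) = 11/15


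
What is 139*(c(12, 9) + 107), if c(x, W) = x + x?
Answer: 18209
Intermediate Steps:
c(x, W) = 2*x
139*(c(12, 9) + 107) = 139*(2*12 + 107) = 139*(24 + 107) = 139*131 = 18209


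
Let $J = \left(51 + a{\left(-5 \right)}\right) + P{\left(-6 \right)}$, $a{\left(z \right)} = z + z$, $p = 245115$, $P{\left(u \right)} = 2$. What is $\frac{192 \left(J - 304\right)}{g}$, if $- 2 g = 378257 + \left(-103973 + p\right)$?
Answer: $\frac{3712}{19237} \approx 0.19296$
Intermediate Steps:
$a{\left(z \right)} = 2 z$
$g = - \frac{519399}{2}$ ($g = - \frac{378257 + \left(-103973 + 245115\right)}{2} = - \frac{378257 + 141142}{2} = \left(- \frac{1}{2}\right) 519399 = - \frac{519399}{2} \approx -2.597 \cdot 10^{5}$)
$J = 43$ ($J = \left(51 + 2 \left(-5\right)\right) + 2 = \left(51 - 10\right) + 2 = 41 + 2 = 43$)
$\frac{192 \left(J - 304\right)}{g} = \frac{192 \left(43 - 304\right)}{- \frac{519399}{2}} = 192 \left(-261\right) \left(- \frac{2}{519399}\right) = \left(-50112\right) \left(- \frac{2}{519399}\right) = \frac{3712}{19237}$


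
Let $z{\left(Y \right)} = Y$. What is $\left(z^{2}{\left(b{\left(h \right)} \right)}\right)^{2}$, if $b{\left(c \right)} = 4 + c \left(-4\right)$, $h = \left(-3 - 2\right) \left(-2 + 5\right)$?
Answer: $16777216$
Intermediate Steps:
$h = -15$ ($h = \left(-5\right) 3 = -15$)
$b{\left(c \right)} = 4 - 4 c$
$\left(z^{2}{\left(b{\left(h \right)} \right)}\right)^{2} = \left(\left(4 - -60\right)^{2}\right)^{2} = \left(\left(4 + 60\right)^{2}\right)^{2} = \left(64^{2}\right)^{2} = 4096^{2} = 16777216$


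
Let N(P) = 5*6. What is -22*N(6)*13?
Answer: -8580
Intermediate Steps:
N(P) = 30
-22*N(6)*13 = -22*30*13 = -660*13 = -8580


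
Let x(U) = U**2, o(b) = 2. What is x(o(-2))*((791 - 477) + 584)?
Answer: 3592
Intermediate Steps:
x(o(-2))*((791 - 477) + 584) = 2**2*((791 - 477) + 584) = 4*(314 + 584) = 4*898 = 3592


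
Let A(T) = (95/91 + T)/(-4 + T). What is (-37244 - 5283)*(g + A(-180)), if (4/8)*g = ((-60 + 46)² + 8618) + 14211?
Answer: -1425722269765/728 ≈ -1.9584e+9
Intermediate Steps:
g = 46050 (g = 2*(((-60 + 46)² + 8618) + 14211) = 2*(((-14)² + 8618) + 14211) = 2*((196 + 8618) + 14211) = 2*(8814 + 14211) = 2*23025 = 46050)
A(T) = (95/91 + T)/(-4 + T) (A(T) = (95*(1/91) + T)/(-4 + T) = (95/91 + T)/(-4 + T))
(-37244 - 5283)*(g + A(-180)) = (-37244 - 5283)*(46050 + (95/91 - 180)/(-4 - 180)) = -42527*(46050 - 16285/91/(-184)) = -42527*(46050 - 1/184*(-16285/91)) = -42527*(46050 + 16285/16744) = -42527*771077485/16744 = -1425722269765/728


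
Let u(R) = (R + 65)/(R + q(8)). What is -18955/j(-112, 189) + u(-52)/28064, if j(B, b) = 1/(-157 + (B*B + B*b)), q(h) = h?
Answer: 205527535255667/1234816 ≈ 1.6644e+8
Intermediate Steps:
j(B, b) = 1/(-157 + B² + B*b) (j(B, b) = 1/(-157 + (B² + B*b)) = 1/(-157 + B² + B*b))
u(R) = (65 + R)/(8 + R) (u(R) = (R + 65)/(R + 8) = (65 + R)/(8 + R))
-18955/j(-112, 189) + u(-52)/28064 = -18955/(1/(-157 + (-112)² - 112*189)) + ((65 - 52)/(8 - 52))/28064 = -18955/(1/(-157 + 12544 - 21168)) + (13/(-44))*(1/28064) = -18955/(1/(-8781)) - 1/44*13*(1/28064) = -18955/(-1/8781) - 13/44*1/28064 = -18955*(-8781) - 13/1234816 = 166443855 - 13/1234816 = 205527535255667/1234816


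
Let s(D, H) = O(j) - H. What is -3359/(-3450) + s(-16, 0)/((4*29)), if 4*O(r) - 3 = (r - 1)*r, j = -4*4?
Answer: 1253663/800400 ≈ 1.5663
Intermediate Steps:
j = -16
O(r) = ¾ + r*(-1 + r)/4 (O(r) = ¾ + ((r - 1)*r)/4 = ¾ + ((-1 + r)*r)/4 = ¾ + (r*(-1 + r))/4 = ¾ + r*(-1 + r)/4)
s(D, H) = 275/4 - H (s(D, H) = (¾ - ¼*(-16) + (¼)*(-16)²) - H = (¾ + 4 + (¼)*256) - H = (¾ + 4 + 64) - H = 275/4 - H)
-3359/(-3450) + s(-16, 0)/((4*29)) = -3359/(-3450) + (275/4 - 1*0)/((4*29)) = -3359*(-1/3450) + (275/4 + 0)/116 = 3359/3450 + (275/4)*(1/116) = 3359/3450 + 275/464 = 1253663/800400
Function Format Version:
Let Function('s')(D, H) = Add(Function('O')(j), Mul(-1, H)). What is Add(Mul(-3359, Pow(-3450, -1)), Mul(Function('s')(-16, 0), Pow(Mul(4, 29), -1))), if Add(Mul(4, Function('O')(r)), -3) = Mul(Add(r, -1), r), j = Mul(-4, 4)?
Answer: Rational(1253663, 800400) ≈ 1.5663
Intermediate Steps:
j = -16
Function('O')(r) = Add(Rational(3, 4), Mul(Rational(1, 4), r, Add(-1, r))) (Function('O')(r) = Add(Rational(3, 4), Mul(Rational(1, 4), Mul(Add(r, -1), r))) = Add(Rational(3, 4), Mul(Rational(1, 4), Mul(Add(-1, r), r))) = Add(Rational(3, 4), Mul(Rational(1, 4), Mul(r, Add(-1, r)))) = Add(Rational(3, 4), Mul(Rational(1, 4), r, Add(-1, r))))
Function('s')(D, H) = Add(Rational(275, 4), Mul(-1, H)) (Function('s')(D, H) = Add(Add(Rational(3, 4), Mul(Rational(-1, 4), -16), Mul(Rational(1, 4), Pow(-16, 2))), Mul(-1, H)) = Add(Add(Rational(3, 4), 4, Mul(Rational(1, 4), 256)), Mul(-1, H)) = Add(Add(Rational(3, 4), 4, 64), Mul(-1, H)) = Add(Rational(275, 4), Mul(-1, H)))
Add(Mul(-3359, Pow(-3450, -1)), Mul(Function('s')(-16, 0), Pow(Mul(4, 29), -1))) = Add(Mul(-3359, Pow(-3450, -1)), Mul(Add(Rational(275, 4), Mul(-1, 0)), Pow(Mul(4, 29), -1))) = Add(Mul(-3359, Rational(-1, 3450)), Mul(Add(Rational(275, 4), 0), Pow(116, -1))) = Add(Rational(3359, 3450), Mul(Rational(275, 4), Rational(1, 116))) = Add(Rational(3359, 3450), Rational(275, 464)) = Rational(1253663, 800400)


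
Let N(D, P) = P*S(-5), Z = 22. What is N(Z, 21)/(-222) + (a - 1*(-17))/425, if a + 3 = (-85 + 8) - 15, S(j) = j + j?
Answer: 11989/15725 ≈ 0.76242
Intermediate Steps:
S(j) = 2*j
N(D, P) = -10*P (N(D, P) = P*(2*(-5)) = P*(-10) = -10*P)
a = -95 (a = -3 + ((-85 + 8) - 15) = -3 + (-77 - 15) = -3 - 92 = -95)
N(Z, 21)/(-222) + (a - 1*(-17))/425 = -10*21/(-222) + (-95 - 1*(-17))/425 = -210*(-1/222) + (-95 + 17)*(1/425) = 35/37 - 78*1/425 = 35/37 - 78/425 = 11989/15725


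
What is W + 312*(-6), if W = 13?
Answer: -1859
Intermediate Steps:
W + 312*(-6) = 13 + 312*(-6) = 13 - 1872 = -1859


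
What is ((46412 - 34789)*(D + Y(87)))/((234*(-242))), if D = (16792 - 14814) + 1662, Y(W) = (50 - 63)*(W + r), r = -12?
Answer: -2382715/4356 ≈ -547.00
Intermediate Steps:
Y(W) = 156 - 13*W (Y(W) = (50 - 63)*(W - 12) = -13*(-12 + W) = 156 - 13*W)
D = 3640 (D = 1978 + 1662 = 3640)
((46412 - 34789)*(D + Y(87)))/((234*(-242))) = ((46412 - 34789)*(3640 + (156 - 13*87)))/((234*(-242))) = (11623*(3640 + (156 - 1131)))/(-56628) = (11623*(3640 - 975))*(-1/56628) = (11623*2665)*(-1/56628) = 30975295*(-1/56628) = -2382715/4356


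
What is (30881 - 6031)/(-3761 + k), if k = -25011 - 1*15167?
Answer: -3550/6277 ≈ -0.56556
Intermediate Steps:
k = -40178 (k = -25011 - 15167 = -40178)
(30881 - 6031)/(-3761 + k) = (30881 - 6031)/(-3761 - 40178) = 24850/(-43939) = 24850*(-1/43939) = -3550/6277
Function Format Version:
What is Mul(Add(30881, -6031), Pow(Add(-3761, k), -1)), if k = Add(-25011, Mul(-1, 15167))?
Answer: Rational(-3550, 6277) ≈ -0.56556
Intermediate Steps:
k = -40178 (k = Add(-25011, -15167) = -40178)
Mul(Add(30881, -6031), Pow(Add(-3761, k), -1)) = Mul(Add(30881, -6031), Pow(Add(-3761, -40178), -1)) = Mul(24850, Pow(-43939, -1)) = Mul(24850, Rational(-1, 43939)) = Rational(-3550, 6277)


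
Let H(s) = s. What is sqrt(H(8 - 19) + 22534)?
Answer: sqrt(22523) ≈ 150.08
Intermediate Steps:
sqrt(H(8 - 19) + 22534) = sqrt((8 - 19) + 22534) = sqrt(-11 + 22534) = sqrt(22523)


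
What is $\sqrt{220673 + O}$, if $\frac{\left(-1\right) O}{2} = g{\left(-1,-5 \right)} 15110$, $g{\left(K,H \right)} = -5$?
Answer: $\sqrt{371773} \approx 609.73$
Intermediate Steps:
$O = 151100$ ($O = - 2 \left(\left(-5\right) 15110\right) = \left(-2\right) \left(-75550\right) = 151100$)
$\sqrt{220673 + O} = \sqrt{220673 + 151100} = \sqrt{371773}$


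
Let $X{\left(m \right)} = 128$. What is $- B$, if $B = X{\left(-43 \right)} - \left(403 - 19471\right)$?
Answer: $-19196$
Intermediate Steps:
$B = 19196$ ($B = 128 - \left(403 - 19471\right) = 128 - -19068 = 128 + 19068 = 19196$)
$- B = \left(-1\right) 19196 = -19196$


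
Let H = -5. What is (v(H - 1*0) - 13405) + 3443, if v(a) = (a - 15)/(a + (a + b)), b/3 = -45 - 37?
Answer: -637563/64 ≈ -9961.9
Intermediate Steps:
b = -246 (b = 3*(-45 - 37) = 3*(-82) = -246)
v(a) = (-15 + a)/(-246 + 2*a) (v(a) = (a - 15)/(a + (a - 246)) = (-15 + a)/(a + (-246 + a)) = (-15 + a)/(-246 + 2*a))
(v(H - 1*0) - 13405) + 3443 = ((-15 + (-5 - 1*0))/(2*(-123 + (-5 - 1*0))) - 13405) + 3443 = ((-15 + (-5 + 0))/(2*(-123 + (-5 + 0))) - 13405) + 3443 = ((-15 - 5)/(2*(-123 - 5)) - 13405) + 3443 = ((½)*(-20)/(-128) - 13405) + 3443 = ((½)*(-1/128)*(-20) - 13405) + 3443 = (5/64 - 13405) + 3443 = -857915/64 + 3443 = -637563/64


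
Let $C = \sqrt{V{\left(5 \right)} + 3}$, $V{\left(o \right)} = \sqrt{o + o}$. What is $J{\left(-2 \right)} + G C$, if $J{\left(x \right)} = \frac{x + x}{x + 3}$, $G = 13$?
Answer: $-4 + 13 \sqrt{3 + \sqrt{10}} \approx 28.271$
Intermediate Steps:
$J{\left(x \right)} = \frac{2 x}{3 + x}$
$V{\left(o \right)} = \sqrt{2} \sqrt{o}$ ($V{\left(o \right)} = \sqrt{2 o} = \sqrt{2} \sqrt{o}$)
$C = \sqrt{3 + \sqrt{10}}$ ($C = \sqrt{\sqrt{2} \sqrt{5} + 3} = \sqrt{\sqrt{10} + 3} = \sqrt{3 + \sqrt{10}} \approx 2.4824$)
$J{\left(-2 \right)} + G C = 2 \left(-2\right) \frac{1}{3 - 2} + 13 \sqrt{3 + \sqrt{10}} = 2 \left(-2\right) 1^{-1} + 13 \sqrt{3 + \sqrt{10}} = 2 \left(-2\right) 1 + 13 \sqrt{3 + \sqrt{10}} = -4 + 13 \sqrt{3 + \sqrt{10}}$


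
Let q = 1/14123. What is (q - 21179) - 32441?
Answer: -757275259/14123 ≈ -53620.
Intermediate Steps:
q = 1/14123 ≈ 7.0806e-5
(q - 21179) - 32441 = (1/14123 - 21179) - 32441 = -299111016/14123 - 32441 = -757275259/14123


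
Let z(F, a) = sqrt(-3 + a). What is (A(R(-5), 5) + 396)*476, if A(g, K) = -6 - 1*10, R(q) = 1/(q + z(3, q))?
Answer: 180880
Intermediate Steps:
R(q) = 1/(q + sqrt(-3 + q))
A(g, K) = -16 (A(g, K) = -6 - 10 = -16)
(A(R(-5), 5) + 396)*476 = (-16 + 396)*476 = 380*476 = 180880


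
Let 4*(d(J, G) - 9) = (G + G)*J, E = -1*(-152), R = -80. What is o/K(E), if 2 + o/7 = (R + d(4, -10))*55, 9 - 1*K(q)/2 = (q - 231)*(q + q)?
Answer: -35049/48050 ≈ -0.72943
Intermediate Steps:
E = 152
d(J, G) = 9 + G*J/2 (d(J, G) = 9 + ((G + G)*J)/4 = 9 + ((2*G)*J)/4 = 9 + (2*G*J)/4 = 9 + G*J/2)
K(q) = 18 - 4*q*(-231 + q) (K(q) = 18 - 2*(q - 231)*(q + q) = 18 - 2*(-231 + q)*2*q = 18 - 4*q*(-231 + q))
o = -35049 (o = -14 + 7*((-80 + (9 + (1/2)*(-10)*4))*55) = -14 + 7*((-80 + (9 - 20))*55) = -14 + 7*((-80 - 11)*55) = -14 + 7*(-91*55) = -14 + 7*(-5005) = -14 - 35035 = -35049)
o/K(E) = -35049/(18 - 4*152**2 + 924*152) = -35049/(18 - 4*23104 + 140448) = -35049/(18 - 92416 + 140448) = -35049/48050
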